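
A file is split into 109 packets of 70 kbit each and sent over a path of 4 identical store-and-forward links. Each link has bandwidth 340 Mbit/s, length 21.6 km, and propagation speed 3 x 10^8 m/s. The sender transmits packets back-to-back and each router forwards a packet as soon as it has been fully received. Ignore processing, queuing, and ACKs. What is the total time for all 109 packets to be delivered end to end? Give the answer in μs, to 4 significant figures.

23350 μs

Per-hop transmission t_tx = L/R = 70000/340000000 = 205.882 μs.
Per-hop propagation t_prop = 21600/300000000 = 72 μs.
Pipeline fill: first packet needs 4·t_tx to clear all hops; remaining 108 packets each add one t_tx.
Total = (4+109-1)·t_tx + 4·t_prop = 112·205.882 + 4·72 = 23350 μs.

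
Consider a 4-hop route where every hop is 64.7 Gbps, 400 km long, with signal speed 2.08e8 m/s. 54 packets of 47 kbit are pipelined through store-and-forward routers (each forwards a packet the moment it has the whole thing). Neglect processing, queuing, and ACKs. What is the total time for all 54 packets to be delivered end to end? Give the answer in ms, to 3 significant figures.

Per-hop transmission t_tx = L/R = 47000/64700000000 = 0.00072643 ms.
Per-hop propagation t_prop = 400000/208000000 = 1.92308 ms.
Pipeline fill: first packet needs 4·t_tx to clear all hops; remaining 53 packets each add one t_tx.
Total = (4+54-1)·t_tx + 4·t_prop = 57·0.00072643 + 4·1.92308 = 7.73 ms.

7.73 ms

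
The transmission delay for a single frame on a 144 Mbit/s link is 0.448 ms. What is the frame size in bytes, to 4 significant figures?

L = R × t_tx = 144000000 b/s × 0.000448 s = 64512 bits.
In bytes: 64512 / 8 = 8064 bytes.

8064 bytes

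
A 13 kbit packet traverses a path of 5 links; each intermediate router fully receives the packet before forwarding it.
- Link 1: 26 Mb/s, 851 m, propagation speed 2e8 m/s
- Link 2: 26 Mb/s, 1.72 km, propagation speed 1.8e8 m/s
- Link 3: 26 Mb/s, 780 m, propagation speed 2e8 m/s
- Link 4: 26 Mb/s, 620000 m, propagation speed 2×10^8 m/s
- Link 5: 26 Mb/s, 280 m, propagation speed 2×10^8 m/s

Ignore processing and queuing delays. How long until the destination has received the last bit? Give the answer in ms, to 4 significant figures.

L = 13000 bits.
Transmission delay per hop = L/R = 13000/26000000 = 0.5 ms; 5 hops → 2.5 ms.
Propagation delays (d/s per hop): 0.004255, 0.00955556, 0.0039, 3.1, 0.0014 ms; sum = 3.11911 ms.
End-to-end = 5.619 ms.

5.619 ms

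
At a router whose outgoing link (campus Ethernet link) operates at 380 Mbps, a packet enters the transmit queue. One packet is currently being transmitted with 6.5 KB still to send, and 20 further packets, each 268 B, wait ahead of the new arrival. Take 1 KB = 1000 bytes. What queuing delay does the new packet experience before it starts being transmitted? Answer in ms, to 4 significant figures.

Each queued packet: L/R = 2144/380000000 = 0.00564211 ms.
20 queued → 0.112842 ms.
Plus remaining 52000 bits of current packet: 0.136842 ms.
Queuing delay = 0.2497 ms.

0.2497 ms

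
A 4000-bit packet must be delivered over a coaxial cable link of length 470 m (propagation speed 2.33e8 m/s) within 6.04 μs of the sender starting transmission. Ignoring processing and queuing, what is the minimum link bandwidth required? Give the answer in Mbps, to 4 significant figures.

994.3 Mbps

Propagation delay = 470 / 233000000 = 2.01717 μs.
Transmission budget = 6.04 − 2.01717 = 4.02283 μs.
R ≥ L / t_tx = 4000 bits / 4.02283e-06 s = 994.3 Mbps.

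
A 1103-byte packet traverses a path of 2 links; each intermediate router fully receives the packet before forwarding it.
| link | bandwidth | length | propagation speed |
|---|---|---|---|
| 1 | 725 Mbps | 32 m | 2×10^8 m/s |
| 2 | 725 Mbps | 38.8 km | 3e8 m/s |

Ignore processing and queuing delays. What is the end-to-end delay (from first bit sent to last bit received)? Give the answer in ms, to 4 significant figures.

0.1538 ms

L = 1103 × 8 = 8824 bits.
Transmission delay per hop = L/R = 8824/725000000 = 0.012171 ms; 2 hops → 0.0243421 ms.
Propagation delays (d/s per hop): 0.00016, 0.129333 ms; sum = 0.129493 ms.
End-to-end = 0.1538 ms.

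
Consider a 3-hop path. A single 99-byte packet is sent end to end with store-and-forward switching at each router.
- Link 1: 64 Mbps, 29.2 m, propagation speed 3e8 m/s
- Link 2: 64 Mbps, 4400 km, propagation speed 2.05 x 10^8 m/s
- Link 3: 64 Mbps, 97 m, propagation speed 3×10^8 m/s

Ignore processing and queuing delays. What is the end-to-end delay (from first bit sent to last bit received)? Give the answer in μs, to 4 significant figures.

21500 μs

L = 99 × 8 = 792 bits.
Transmission delay per hop = L/R = 792/64000000 = 12.375 μs; 3 hops → 37.125 μs.
Propagation delays (d/s per hop): 0.0973333, 21463.4, 0.323333 μs; sum = 21463.8 μs.
End-to-end = 21500 μs.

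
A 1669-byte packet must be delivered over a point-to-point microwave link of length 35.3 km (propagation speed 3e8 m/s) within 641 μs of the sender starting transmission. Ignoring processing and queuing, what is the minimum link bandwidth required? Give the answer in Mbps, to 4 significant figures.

25.51 Mbps

L = 13352 bits.
Propagation delay = 35300 / 300000000 = 117.667 μs.
Transmission budget = 641 − 117.667 = 523.333 μs.
R ≥ L / t_tx = 13352 bits / 0.000523333 s = 25.51 Mbps.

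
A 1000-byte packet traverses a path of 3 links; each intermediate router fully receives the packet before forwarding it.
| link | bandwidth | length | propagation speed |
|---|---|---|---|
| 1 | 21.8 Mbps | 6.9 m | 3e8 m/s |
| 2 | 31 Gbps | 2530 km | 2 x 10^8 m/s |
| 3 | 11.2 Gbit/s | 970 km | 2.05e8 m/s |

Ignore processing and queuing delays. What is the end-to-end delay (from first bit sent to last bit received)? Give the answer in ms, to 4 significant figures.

17.75 ms

L = 1000 × 8 = 8000 bits.
Transmission delays (L/R per hop): 0.366972, 0.000258065, 0.000714286 ms; sum = 0.367945 ms.
Propagation delays (d/s per hop): 2.3e-05, 12.65, 4.73171 ms; sum = 17.3817 ms.
End-to-end = 17.75 ms.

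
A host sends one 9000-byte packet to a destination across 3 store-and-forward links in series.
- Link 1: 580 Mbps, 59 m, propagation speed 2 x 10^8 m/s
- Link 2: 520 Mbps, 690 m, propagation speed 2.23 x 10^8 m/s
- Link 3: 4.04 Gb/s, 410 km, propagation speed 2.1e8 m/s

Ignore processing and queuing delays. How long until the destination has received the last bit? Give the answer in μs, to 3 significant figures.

L = 9000 × 8 = 72000 bits.
Transmission delays (L/R per hop): 124.138, 138.462, 17.8218 μs; sum = 280.421 μs.
Propagation delays (d/s per hop): 0.295, 3.09417, 1952.38 μs; sum = 1955.77 μs.
End-to-end = 2240 μs.

2240 μs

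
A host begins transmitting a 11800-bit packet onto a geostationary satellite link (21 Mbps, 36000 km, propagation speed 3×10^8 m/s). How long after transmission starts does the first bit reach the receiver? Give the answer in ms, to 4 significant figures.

First bit experiences only propagation delay: d/s = 36000000/300000000 = 120.0 ms.

120.0 ms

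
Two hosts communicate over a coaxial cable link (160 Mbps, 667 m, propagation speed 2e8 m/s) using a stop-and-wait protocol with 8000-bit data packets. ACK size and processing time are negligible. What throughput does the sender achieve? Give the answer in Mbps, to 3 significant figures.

141 Mbps

t_tx = L/R = 8000/160000000 = 5e-05 s.
t_prop = 667/200000000 = 3.335e-06 s; RTT = 6.67e-06 s.
Cycle = t_tx + RTT = 5.667e-05 s.
Throughput = L / cycle = 8000 / 5.667e-05 = 141 Mbps.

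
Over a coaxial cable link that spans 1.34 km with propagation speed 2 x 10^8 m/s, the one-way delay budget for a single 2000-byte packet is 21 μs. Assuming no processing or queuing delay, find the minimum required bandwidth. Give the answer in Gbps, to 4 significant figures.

L = 16000 bits.
Propagation delay = 1340 / 200000000 = 6.7 μs.
Transmission budget = 21 − 6.7 = 14.3 μs.
R ≥ L / t_tx = 16000 bits / 1.43e-05 s = 1.119 Gbps.

1.119 Gbps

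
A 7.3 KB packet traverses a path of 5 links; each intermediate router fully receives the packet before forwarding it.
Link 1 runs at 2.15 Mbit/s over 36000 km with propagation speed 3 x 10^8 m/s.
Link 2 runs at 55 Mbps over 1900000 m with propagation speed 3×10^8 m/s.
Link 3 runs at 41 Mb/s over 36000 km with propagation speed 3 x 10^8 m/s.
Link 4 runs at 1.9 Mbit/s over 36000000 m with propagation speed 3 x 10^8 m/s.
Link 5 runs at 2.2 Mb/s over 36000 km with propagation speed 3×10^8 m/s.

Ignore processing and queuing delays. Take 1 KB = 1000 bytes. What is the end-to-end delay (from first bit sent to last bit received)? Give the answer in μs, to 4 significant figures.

573300 μs

L = 58400 bits.
Transmission delays (L/R per hop): 27162.8, 1061.82, 1424.39, 30736.8, 26545.5 μs; sum = 86931.3 μs.
Propagation delays (d/s per hop): 120000, 6333.33, 120000, 120000, 120000 μs; sum = 486333 μs.
End-to-end = 573300 μs.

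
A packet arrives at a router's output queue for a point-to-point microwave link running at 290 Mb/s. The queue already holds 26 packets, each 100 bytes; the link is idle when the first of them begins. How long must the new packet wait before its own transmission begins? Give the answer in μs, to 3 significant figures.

Each queued packet: L/R = 800/290000000 = 2.75862 μs.
26 queued → 71.7241 μs.
Queuing delay = 71.7 μs.

71.7 μs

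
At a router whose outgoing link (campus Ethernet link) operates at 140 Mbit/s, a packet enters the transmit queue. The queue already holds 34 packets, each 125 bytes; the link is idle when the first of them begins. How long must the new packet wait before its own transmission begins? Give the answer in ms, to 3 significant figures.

Each queued packet: L/R = 1000/140000000 = 0.00714286 ms.
34 queued → 0.242857 ms.
Queuing delay = 0.243 ms.

0.243 ms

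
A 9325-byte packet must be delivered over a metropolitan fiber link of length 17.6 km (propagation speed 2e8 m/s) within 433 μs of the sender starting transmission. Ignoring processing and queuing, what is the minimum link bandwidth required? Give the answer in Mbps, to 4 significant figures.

216.2 Mbps

L = 74600 bits.
Propagation delay = 17600 / 200000000 = 88 μs.
Transmission budget = 433 − 88 = 345 μs.
R ≥ L / t_tx = 74600 bits / 0.000345 s = 216.2 Mbps.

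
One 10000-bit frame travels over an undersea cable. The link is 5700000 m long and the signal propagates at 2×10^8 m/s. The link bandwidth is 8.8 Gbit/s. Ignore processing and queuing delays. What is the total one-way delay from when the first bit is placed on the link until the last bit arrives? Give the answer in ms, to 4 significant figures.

28.50 ms

Transmission delay = L/R = 10000 / 8800000000 = 0.00113636 ms.
Propagation delay = d/s = 5700000 m / 200000000 m/s = 28.5 ms.
Total = 28.50 ms.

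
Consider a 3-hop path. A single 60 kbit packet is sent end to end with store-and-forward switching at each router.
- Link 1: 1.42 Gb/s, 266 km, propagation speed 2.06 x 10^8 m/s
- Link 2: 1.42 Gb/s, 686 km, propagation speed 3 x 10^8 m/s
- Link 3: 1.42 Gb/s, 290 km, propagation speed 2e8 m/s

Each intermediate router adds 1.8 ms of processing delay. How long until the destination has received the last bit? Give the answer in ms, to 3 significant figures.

8.75 ms

L = 60000 bits.
Transmission delay per hop = L/R = 60000/1420000000 = 0.0422535 ms; 3 hops → 0.126761 ms.
Propagation delays (d/s per hop): 1.29126, 2.28667, 1.45 ms; sum = 5.02793 ms.
Processing at 2 router(s): 2 × 1.8 ms = 3.6 ms.
End-to-end = 8.75 ms.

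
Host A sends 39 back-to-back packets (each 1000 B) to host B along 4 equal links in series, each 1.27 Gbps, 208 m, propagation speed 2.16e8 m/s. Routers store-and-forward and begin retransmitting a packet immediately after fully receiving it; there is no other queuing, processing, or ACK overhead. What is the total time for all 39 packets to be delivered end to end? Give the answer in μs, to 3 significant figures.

Per-hop transmission t_tx = L/R = 8000/1270000000 = 6.29921 μs.
Per-hop propagation t_prop = 208/216000000 = 0.962963 μs.
Pipeline fill: first packet needs 4·t_tx to clear all hops; remaining 38 packets each add one t_tx.
Total = (4+39-1)·t_tx + 4·t_prop = 42·6.29921 + 4·0.962963 = 268 μs.

268 μs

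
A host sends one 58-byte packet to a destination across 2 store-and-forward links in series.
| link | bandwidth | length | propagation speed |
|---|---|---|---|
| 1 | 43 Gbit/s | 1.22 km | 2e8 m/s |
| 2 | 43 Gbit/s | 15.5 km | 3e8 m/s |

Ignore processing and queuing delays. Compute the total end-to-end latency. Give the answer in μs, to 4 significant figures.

57.79 μs

L = 58 × 8 = 464 bits.
Transmission delay per hop = L/R = 464/43000000000 = 0.0107907 μs; 2 hops → 0.0215814 μs.
Propagation delays (d/s per hop): 6.1, 51.6667 μs; sum = 57.7667 μs.
End-to-end = 57.79 μs.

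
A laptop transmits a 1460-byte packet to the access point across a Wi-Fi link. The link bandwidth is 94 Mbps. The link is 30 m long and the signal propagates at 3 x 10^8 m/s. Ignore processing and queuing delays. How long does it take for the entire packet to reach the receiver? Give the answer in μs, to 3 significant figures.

L = 1460 × 8 = 11680 bits.
Transmission delay = L/R = 11680 / 94000000 = 124.255 μs.
Propagation delay = d/s = 30 m / 300000000 m/s = 0.1 μs.
Total = 124 μs.

124 μs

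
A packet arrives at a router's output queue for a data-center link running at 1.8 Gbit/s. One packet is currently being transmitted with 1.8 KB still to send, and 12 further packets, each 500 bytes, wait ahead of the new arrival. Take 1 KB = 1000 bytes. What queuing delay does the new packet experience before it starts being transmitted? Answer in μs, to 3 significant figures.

34.7 μs

Each queued packet: L/R = 4000/1800000000 = 2.22222 μs.
12 queued → 26.6667 μs.
Plus remaining 14400 bits of current packet: 8 μs.
Queuing delay = 34.7 μs.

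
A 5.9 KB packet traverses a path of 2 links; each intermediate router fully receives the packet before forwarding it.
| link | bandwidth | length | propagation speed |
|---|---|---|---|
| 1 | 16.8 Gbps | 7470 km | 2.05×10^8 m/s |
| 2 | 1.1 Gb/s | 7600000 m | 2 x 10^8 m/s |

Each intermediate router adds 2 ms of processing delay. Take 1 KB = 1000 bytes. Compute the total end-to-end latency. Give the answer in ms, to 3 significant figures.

L = 47200 bits.
Transmission delays (L/R per hop): 0.00280952, 0.0429091 ms; sum = 0.0457186 ms.
Propagation delays (d/s per hop): 36.439, 38 ms; sum = 74.439 ms.
Processing at 1 router(s): 1 × 2 ms = 2 ms.
End-to-end = 76.5 ms.

76.5 ms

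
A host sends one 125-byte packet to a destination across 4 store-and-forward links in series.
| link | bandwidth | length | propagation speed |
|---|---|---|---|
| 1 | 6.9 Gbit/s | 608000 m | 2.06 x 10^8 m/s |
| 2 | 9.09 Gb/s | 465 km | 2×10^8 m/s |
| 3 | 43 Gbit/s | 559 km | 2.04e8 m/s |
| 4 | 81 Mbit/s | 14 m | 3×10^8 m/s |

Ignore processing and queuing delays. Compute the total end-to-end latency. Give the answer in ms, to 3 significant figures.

8.03 ms

L = 125 × 8 = 1000 bits.
Transmission delays (L/R per hop): 0.000144928, 0.000110011, 2.32558e-05, 0.0123457 ms; sum = 0.0126239 ms.
Propagation delays (d/s per hop): 2.95146, 2.325, 2.7402, 4.66667e-05 ms; sum = 8.0167 ms.
End-to-end = 8.03 ms.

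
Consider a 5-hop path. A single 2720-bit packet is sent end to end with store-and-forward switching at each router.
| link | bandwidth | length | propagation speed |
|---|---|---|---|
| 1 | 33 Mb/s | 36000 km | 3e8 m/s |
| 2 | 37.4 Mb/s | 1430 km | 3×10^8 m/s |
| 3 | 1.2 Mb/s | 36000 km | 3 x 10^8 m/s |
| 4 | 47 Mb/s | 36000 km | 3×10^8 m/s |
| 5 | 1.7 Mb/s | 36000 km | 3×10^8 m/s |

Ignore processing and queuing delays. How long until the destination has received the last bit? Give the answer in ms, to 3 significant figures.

489 ms

Transmission delays (L/R per hop): 0.0824242, 0.0727273, 2.26667, 0.0578723, 1.6 ms; sum = 4.07969 ms.
Propagation delays (d/s per hop): 120, 4.76667, 120, 120, 120 ms; sum = 484.767 ms.
End-to-end = 489 ms.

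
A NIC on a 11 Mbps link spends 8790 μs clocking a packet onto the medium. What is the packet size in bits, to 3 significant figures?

96700 bits

L = R × t_tx = 11000000 b/s × 0.00879 s = 96690 bits.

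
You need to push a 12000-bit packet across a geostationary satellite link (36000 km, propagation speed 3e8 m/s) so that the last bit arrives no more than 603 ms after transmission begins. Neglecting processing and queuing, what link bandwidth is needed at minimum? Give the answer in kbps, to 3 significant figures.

Propagation delay = 36000000 / 300000000 = 120 ms.
Transmission budget = 603 − 120 = 483 ms.
R ≥ L / t_tx = 12000 bits / 0.483 s = 24.8 kbps.

24.8 kbps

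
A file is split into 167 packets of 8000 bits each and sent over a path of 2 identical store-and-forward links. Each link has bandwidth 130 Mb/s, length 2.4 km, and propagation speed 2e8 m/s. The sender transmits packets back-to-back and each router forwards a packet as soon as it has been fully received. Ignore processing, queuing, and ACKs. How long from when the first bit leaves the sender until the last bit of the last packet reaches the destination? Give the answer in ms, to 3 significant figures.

10.4 ms

Per-hop transmission t_tx = L/R = 8000/130000000 = 0.0615385 ms.
Per-hop propagation t_prop = 2400/200000000 = 0.012 ms.
Pipeline fill: first packet needs 2·t_tx to clear all hops; remaining 166 packets each add one t_tx.
Total = (2+167-1)·t_tx + 2·t_prop = 168·0.0615385 + 2·0.012 = 10.4 ms.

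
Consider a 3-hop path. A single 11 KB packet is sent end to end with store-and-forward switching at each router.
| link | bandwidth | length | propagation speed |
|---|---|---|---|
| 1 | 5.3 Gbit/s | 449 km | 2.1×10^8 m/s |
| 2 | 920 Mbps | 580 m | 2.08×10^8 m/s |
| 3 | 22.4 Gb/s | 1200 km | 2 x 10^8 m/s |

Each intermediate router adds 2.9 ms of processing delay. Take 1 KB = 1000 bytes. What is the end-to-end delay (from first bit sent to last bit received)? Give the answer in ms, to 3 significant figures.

L = 88000 bits.
Transmission delays (L/R per hop): 0.0166038, 0.0956522, 0.00392857 ms; sum = 0.116185 ms.
Propagation delays (d/s per hop): 2.1381, 0.00278846, 6 ms; sum = 8.14088 ms.
Processing at 2 router(s): 2 × 2.9 ms = 5.8 ms.
End-to-end = 14.1 ms.

14.1 ms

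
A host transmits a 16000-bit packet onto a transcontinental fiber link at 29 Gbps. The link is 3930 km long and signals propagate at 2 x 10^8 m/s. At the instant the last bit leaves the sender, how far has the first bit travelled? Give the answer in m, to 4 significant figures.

t_tx = L/R = 16000/29000000000 = 5.51724e-07 s.
Distance = s × t_tx = 200000000 × 5.51724e-07 = 110.3 m.

110.3 m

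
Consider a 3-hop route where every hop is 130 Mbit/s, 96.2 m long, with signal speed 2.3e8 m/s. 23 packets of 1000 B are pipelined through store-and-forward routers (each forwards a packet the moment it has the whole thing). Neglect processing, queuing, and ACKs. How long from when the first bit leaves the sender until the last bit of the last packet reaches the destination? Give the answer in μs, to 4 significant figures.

Per-hop transmission t_tx = L/R = 8000/130000000 = 61.5385 μs.
Per-hop propagation t_prop = 96.2/2.3e+08 = 0.418261 μs.
Pipeline fill: first packet needs 3·t_tx to clear all hops; remaining 22 packets each add one t_tx.
Total = (3+23-1)·t_tx + 3·t_prop = 25·61.5385 + 3·0.418261 = 1540 μs.

1540 μs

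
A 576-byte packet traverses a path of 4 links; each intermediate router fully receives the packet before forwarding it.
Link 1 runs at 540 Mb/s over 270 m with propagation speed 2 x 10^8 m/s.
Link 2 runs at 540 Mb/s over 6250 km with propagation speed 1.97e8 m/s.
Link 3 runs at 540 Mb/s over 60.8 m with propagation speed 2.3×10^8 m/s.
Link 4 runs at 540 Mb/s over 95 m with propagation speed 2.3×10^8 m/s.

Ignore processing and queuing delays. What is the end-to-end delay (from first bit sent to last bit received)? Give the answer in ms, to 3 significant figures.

L = 576 × 8 = 4608 bits.
Transmission delay per hop = L/R = 4608/540000000 = 0.00853333 ms; 4 hops → 0.0341333 ms.
Propagation delays (d/s per hop): 0.00135, 31.7259, 0.000264348, 0.000413043 ms; sum = 31.7279 ms.
End-to-end = 31.8 ms.

31.8 ms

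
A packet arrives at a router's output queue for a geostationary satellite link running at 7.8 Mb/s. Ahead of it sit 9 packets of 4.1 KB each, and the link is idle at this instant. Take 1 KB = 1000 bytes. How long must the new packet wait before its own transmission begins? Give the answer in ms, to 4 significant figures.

Each queued packet: L/R = 32800/7800000 = 4.20513 ms.
9 queued → 37.8462 ms.
Queuing delay = 37.85 ms.

37.85 ms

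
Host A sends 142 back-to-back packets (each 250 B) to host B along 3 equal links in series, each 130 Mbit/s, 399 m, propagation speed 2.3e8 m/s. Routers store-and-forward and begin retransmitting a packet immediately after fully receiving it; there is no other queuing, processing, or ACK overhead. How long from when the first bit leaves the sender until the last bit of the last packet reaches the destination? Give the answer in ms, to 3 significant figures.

2.22 ms

Per-hop transmission t_tx = L/R = 2000/130000000 = 0.0153846 ms.
Per-hop propagation t_prop = 399/2.3e+08 = 0.00173478 ms.
Pipeline fill: first packet needs 3·t_tx to clear all hops; remaining 141 packets each add one t_tx.
Total = (3+142-1)·t_tx + 3·t_prop = 144·0.0153846 + 3·0.00173478 = 2.22 ms.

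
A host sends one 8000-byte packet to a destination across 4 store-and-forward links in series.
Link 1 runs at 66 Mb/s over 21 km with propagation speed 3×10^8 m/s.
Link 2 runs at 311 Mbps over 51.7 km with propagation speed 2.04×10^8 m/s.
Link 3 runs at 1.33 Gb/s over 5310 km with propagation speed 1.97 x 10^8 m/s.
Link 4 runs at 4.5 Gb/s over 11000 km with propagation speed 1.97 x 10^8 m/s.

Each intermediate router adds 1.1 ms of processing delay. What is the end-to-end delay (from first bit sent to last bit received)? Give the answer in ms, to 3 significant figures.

L = 8000 × 8 = 64000 bits.
Transmission delays (L/R per hop): 0.969697, 0.205788, 0.0481203, 0.0142222 ms; sum = 1.23783 ms.
Propagation delays (d/s per hop): 0.07, 0.253431, 26.9543, 55.8376 ms; sum = 83.1153 ms.
Processing at 3 router(s): 3 × 1.1 ms = 3.3 ms.
End-to-end = 87.7 ms.

87.7 ms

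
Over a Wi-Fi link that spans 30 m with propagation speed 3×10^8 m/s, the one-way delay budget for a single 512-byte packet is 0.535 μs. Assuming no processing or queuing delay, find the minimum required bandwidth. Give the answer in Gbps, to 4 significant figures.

9.416 Gbps

L = 4096 bits.
Propagation delay = 30 / 300000000 = 0.1 μs.
Transmission budget = 0.535 − 0.1 = 0.435 μs.
R ≥ L / t_tx = 4096 bits / 4.35e-07 s = 9.416 Gbps.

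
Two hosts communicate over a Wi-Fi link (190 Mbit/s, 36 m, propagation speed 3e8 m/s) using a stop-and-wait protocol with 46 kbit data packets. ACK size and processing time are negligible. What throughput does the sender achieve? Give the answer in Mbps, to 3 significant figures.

t_tx = L/R = 46000/190000000 = 0.000242105 s.
t_prop = 36/300000000 = 1.2e-07 s; RTT = 2.4e-07 s.
Cycle = t_tx + RTT = 0.000242345 s.
Throughput = L / cycle = 46000 / 0.000242345 = 190 Mbps.

190 Mbps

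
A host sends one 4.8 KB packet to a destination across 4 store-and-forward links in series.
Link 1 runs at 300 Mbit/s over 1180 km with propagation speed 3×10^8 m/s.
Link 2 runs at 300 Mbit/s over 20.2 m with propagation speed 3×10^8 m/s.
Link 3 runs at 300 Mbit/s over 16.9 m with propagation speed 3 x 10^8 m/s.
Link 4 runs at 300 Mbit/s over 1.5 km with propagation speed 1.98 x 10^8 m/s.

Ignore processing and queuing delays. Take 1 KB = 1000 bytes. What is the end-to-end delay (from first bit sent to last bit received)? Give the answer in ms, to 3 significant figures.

4.45 ms

L = 38400 bits.
Transmission delay per hop = L/R = 38400/300000000 = 0.128 ms; 4 hops → 0.512 ms.
Propagation delays (d/s per hop): 3.93333, 6.73333e-05, 5.63333e-05, 0.00757576 ms; sum = 3.94103 ms.
End-to-end = 4.45 ms.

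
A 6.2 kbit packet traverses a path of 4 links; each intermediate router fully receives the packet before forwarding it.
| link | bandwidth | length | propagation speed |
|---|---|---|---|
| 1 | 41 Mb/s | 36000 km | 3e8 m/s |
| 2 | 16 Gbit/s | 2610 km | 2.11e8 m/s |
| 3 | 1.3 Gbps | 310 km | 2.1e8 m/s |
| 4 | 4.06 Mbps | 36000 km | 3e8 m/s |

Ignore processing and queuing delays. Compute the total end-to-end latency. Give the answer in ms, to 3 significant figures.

256 ms

L = 6200 bits.
Transmission delays (L/R per hop): 0.15122, 0.0003875, 0.00476923, 1.52709 ms; sum = 1.68347 ms.
Propagation delays (d/s per hop): 120, 12.3697, 1.47619, 120 ms; sum = 253.846 ms.
End-to-end = 256 ms.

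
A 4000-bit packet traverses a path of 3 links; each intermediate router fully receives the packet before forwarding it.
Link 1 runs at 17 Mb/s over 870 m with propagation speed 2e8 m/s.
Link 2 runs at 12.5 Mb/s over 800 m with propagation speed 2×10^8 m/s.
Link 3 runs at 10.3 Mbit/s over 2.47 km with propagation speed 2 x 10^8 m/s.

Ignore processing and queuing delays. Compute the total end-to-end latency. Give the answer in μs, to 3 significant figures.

Transmission delays (L/R per hop): 235.294, 320, 388.35 μs; sum = 943.644 μs.
Propagation delays (d/s per hop): 4.35, 4, 12.35 μs; sum = 20.7 μs.
End-to-end = 964 μs.

964 μs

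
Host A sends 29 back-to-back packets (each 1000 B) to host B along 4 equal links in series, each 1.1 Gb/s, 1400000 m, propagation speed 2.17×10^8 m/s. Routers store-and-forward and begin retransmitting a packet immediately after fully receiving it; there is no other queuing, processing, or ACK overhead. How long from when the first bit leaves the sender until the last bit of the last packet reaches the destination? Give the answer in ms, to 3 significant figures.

Per-hop transmission t_tx = L/R = 8000/1100000000 = 0.00727273 ms.
Per-hop propagation t_prop = 1400000/217000000 = 6.45161 ms.
Pipeline fill: first packet needs 4·t_tx to clear all hops; remaining 28 packets each add one t_tx.
Total = (4+29-1)·t_tx + 4·t_prop = 32·0.00727273 + 4·6.45161 = 26.0 ms.

26.0 ms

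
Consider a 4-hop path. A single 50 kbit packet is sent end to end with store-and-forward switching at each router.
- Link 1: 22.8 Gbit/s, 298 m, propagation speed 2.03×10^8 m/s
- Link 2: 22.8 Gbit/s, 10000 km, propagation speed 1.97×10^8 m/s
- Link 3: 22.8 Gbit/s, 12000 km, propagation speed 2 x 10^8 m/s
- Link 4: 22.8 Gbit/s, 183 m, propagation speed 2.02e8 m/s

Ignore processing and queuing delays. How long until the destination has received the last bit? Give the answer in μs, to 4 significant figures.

110800 μs

L = 50000 bits.
Transmission delay per hop = L/R = 50000/22800000000 = 2.19298 μs; 4 hops → 8.77193 μs.
Propagation delays (d/s per hop): 1.46798, 50761.4, 60000, 0.905941 μs; sum = 110764 μs.
End-to-end = 110800 μs.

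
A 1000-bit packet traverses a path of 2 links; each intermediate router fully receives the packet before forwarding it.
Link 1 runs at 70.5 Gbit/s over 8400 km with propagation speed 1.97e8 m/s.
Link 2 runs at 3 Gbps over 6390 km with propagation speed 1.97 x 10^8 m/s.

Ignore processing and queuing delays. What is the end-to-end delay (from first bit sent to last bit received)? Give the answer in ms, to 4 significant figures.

Transmission delays (L/R per hop): 1.41844e-05, 0.000333333 ms; sum = 0.000347518 ms.
Propagation delays (d/s per hop): 42.6396, 32.4365 ms; sum = 75.0761 ms.
End-to-end = 75.08 ms.

75.08 ms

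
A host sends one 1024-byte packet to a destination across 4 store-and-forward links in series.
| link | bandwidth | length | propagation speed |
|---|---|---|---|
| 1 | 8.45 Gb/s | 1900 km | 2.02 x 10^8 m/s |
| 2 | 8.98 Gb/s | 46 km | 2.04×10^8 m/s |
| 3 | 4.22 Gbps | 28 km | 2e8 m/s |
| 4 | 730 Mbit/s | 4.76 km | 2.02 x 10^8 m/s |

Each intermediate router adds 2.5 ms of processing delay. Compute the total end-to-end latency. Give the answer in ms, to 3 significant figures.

17.3 ms

L = 1024 × 8 = 8192 bits.
Transmission delays (L/R per hop): 0.000969467, 0.000912249, 0.00194123, 0.0112219 ms; sum = 0.0150449 ms.
Propagation delays (d/s per hop): 9.40594, 0.22549, 0.14, 0.0235644 ms; sum = 9.795 ms.
Processing at 3 router(s): 3 × 2.5 ms = 7.5 ms.
End-to-end = 17.3 ms.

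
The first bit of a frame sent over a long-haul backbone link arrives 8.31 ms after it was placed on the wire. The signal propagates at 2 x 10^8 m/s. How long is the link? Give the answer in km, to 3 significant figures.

1660 km

d = s × t_prop = 200000000 × 0.00831 = 1660 km.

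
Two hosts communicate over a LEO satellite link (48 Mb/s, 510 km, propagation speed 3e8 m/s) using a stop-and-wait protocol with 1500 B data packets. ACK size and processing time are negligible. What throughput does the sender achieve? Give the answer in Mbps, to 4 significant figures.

3.288 Mbps

t_tx = L/R = 12000/48000000 = 0.00025 s.
t_prop = 510000/300000000 = 0.0017 s; RTT = 0.0034 s.
Cycle = t_tx + RTT = 0.00365 s.
Throughput = L / cycle = 12000 / 0.00365 = 3.288 Mbps.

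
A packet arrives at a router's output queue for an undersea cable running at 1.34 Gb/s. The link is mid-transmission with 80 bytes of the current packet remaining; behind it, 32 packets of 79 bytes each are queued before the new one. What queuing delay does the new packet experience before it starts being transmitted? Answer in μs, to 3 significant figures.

15.6 μs

Each queued packet: L/R = 632/1340000000 = 0.471642 μs.
32 queued → 15.0925 μs.
Plus remaining 640 bits of current packet: 0.477612 μs.
Queuing delay = 15.6 μs.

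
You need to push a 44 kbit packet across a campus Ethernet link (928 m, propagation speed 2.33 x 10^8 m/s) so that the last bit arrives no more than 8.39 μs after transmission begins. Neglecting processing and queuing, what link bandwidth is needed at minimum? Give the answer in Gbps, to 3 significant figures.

9.98 Gbps

Propagation delay = 928 / 233000000 = 3.98283 μs.
Transmission budget = 8.39 − 3.98283 = 4.40717 μs.
R ≥ L / t_tx = 44000 bits / 4.40717e-06 s = 9.98 Gbps.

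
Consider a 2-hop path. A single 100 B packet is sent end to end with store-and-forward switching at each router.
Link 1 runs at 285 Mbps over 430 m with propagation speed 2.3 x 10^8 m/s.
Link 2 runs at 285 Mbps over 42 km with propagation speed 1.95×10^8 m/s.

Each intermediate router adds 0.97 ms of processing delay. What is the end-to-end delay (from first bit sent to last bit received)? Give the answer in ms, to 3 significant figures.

L = 100 × 8 = 800 bits.
Transmission delay per hop = L/R = 800/285000000 = 0.00280702 ms; 2 hops → 0.00561404 ms.
Propagation delays (d/s per hop): 0.00186957, 0.215385 ms; sum = 0.217254 ms.
Processing at 1 router(s): 1 × 0.97 ms = 0.97 ms.
End-to-end = 1.19 ms.

1.19 ms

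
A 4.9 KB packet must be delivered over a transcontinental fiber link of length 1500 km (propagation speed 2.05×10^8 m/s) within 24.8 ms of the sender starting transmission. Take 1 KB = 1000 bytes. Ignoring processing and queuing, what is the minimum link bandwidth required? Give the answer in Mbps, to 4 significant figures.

L = 39200 bits.
Propagation delay = 1500000 / 2.05e+08 = 7.31707 ms.
Transmission budget = 24.8 − 7.31707 = 17.4829 ms.
R ≥ L / t_tx = 39200 bits / 0.0174829 s = 2.242 Mbps.

2.242 Mbps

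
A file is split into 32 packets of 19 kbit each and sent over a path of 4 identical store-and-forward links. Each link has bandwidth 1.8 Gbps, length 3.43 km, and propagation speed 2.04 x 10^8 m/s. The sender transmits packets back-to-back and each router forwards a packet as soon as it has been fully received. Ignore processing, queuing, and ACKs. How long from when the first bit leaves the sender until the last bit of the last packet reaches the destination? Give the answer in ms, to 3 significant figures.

Per-hop transmission t_tx = L/R = 19000/1800000000 = 0.0105556 ms.
Per-hop propagation t_prop = 3430/204000000 = 0.0168137 ms.
Pipeline fill: first packet needs 4·t_tx to clear all hops; remaining 31 packets each add one t_tx.
Total = (4+32-1)·t_tx + 4·t_prop = 35·0.0105556 + 4·0.0168137 = 0.437 ms.

0.437 ms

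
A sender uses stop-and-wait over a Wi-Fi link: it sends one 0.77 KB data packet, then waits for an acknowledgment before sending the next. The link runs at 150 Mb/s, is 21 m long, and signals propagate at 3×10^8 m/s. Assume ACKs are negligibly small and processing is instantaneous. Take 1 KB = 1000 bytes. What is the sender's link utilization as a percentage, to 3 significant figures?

t_tx = L/R = 6160/150000000 = 4.10667e-05 s.
t_prop = 21/300000000 = 7e-08 s; RTT = 1.4e-07 s.
Cycle = t_tx + RTT = 4.12067e-05 s.
Utilization = t_tx / cycle = 4.10667e-05/4.12067e-05 = 99.7 %.

99.7 %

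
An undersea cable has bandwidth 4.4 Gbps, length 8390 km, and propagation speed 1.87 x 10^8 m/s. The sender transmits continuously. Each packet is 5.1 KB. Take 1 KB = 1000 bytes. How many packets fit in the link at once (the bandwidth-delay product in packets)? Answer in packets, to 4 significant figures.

Propagation delay = 8390000 / 187000000 = 0.0448663 s.
BDP = R × t_prop = 4400000000 × 0.0448663 = 197412000 bits.
In packets of 40800 bits: 4839 packets.

4839 packets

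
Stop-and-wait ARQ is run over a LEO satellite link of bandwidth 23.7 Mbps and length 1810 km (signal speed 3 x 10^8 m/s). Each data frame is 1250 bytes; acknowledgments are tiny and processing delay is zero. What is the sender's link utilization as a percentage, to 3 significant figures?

t_tx = L/R = 10000/23700000 = 0.000421941 s.
t_prop = 1810000/300000000 = 0.00603333 s; RTT = 0.0120667 s.
Cycle = t_tx + RTT = 0.0124886 s.
Utilization = t_tx / cycle = 0.000421941/0.0124886 = 3.38 %.

3.38 %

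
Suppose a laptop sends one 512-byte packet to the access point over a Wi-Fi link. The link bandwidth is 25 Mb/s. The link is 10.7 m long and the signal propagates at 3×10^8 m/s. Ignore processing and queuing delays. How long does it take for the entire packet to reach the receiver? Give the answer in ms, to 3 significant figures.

0.164 ms

L = 512 × 8 = 4096 bits.
Transmission delay = L/R = 4096 / 25000000 = 0.16384 ms.
Propagation delay = d/s = 10.7 m / 300000000 m/s = 3.56667e-05 ms.
Total = 0.164 ms.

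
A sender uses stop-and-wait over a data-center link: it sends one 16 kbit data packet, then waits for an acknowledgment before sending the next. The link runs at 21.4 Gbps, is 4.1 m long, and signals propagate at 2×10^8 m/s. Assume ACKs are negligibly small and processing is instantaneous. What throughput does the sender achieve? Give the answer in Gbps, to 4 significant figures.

20.29 Gbps

t_tx = L/R = 16000/21400000000 = 7.47664e-07 s.
t_prop = 4.1/200000000 = 2.05e-08 s; RTT = 4.1e-08 s.
Cycle = t_tx + RTT = 7.88664e-07 s.
Throughput = L / cycle = 16000 / 7.88664e-07 = 20.29 Gbps.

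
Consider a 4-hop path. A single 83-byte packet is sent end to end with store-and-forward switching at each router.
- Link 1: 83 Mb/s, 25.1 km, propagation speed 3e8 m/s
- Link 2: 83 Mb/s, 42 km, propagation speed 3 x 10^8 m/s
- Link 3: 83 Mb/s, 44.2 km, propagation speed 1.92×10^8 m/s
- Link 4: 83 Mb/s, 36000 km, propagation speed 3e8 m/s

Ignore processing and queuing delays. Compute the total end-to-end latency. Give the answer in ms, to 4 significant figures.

120.5 ms

L = 83 × 8 = 664 bits.
Transmission delay per hop = L/R = 664/83000000 = 0.008 ms; 4 hops → 0.032 ms.
Propagation delays (d/s per hop): 0.0836667, 0.14, 0.230208, 120 ms; sum = 120.454 ms.
End-to-end = 120.5 ms.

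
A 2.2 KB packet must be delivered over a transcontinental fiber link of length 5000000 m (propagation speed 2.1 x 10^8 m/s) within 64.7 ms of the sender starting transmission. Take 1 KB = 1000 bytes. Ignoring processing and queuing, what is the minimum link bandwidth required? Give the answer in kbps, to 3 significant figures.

L = 17600 bits.
Propagation delay = 5000000 / 210000000 = 23.8095 ms.
Transmission budget = 64.7 − 23.8095 = 40.8905 ms.
R ≥ L / t_tx = 17600 bits / 0.0408905 s = 430 kbps.

430 kbps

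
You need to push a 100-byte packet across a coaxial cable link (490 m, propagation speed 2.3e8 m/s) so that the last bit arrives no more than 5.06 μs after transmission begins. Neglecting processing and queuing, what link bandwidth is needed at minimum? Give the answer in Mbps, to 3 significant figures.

273 Mbps

L = 800 bits.
Propagation delay = 490 / 2.3e+08 = 2.13043 μs.
Transmission budget = 5.06 − 2.13043 = 2.92957 μs.
R ≥ L / t_tx = 800 bits / 2.92957e-06 s = 273 Mbps.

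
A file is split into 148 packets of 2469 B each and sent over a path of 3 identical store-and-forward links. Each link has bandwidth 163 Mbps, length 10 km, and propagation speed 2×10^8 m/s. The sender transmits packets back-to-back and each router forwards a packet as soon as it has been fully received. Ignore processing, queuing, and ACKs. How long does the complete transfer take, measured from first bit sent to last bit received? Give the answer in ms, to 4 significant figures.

18.33 ms

Per-hop transmission t_tx = L/R = 19752/163000000 = 0.121178 ms.
Per-hop propagation t_prop = 10000/200000000 = 0.05 ms.
Pipeline fill: first packet needs 3·t_tx to clear all hops; remaining 147 packets each add one t_tx.
Total = (3+148-1)·t_tx + 3·t_prop = 150·0.121178 + 3·0.05 = 18.33 ms.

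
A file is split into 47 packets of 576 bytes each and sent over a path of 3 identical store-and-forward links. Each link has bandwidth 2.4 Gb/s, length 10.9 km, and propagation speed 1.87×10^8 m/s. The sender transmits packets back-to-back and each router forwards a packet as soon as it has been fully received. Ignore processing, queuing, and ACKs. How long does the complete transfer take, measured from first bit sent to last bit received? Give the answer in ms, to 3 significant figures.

0.269 ms

Per-hop transmission t_tx = L/R = 4608/2400000000 = 0.00192 ms.
Per-hop propagation t_prop = 10900/187000000 = 0.0582888 ms.
Pipeline fill: first packet needs 3·t_tx to clear all hops; remaining 46 packets each add one t_tx.
Total = (3+47-1)·t_tx + 3·t_prop = 49·0.00192 + 3·0.0582888 = 0.269 ms.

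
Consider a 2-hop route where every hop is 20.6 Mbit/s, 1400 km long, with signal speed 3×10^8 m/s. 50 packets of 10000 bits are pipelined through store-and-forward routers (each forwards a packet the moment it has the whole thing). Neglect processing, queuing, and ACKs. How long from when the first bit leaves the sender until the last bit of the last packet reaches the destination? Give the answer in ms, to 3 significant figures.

Per-hop transmission t_tx = L/R = 10000/20600000 = 0.485437 ms.
Per-hop propagation t_prop = 1400000/300000000 = 4.66667 ms.
Pipeline fill: first packet needs 2·t_tx to clear all hops; remaining 49 packets each add one t_tx.
Total = (2+50-1)·t_tx + 2·t_prop = 51·0.485437 + 2·4.66667 = 34.1 ms.

34.1 ms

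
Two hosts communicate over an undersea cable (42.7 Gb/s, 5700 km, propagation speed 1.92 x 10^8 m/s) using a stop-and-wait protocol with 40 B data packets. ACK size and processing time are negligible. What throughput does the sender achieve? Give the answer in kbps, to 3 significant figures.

t_tx = L/R = 320/42700000000 = 7.49415e-09 s.
t_prop = 5700000/192000000 = 0.0296875 s; RTT = 0.059375 s.
Cycle = t_tx + RTT = 0.059375 s.
Throughput = L / cycle = 320 / 0.059375 = 5.39 kbps.

5.39 kbps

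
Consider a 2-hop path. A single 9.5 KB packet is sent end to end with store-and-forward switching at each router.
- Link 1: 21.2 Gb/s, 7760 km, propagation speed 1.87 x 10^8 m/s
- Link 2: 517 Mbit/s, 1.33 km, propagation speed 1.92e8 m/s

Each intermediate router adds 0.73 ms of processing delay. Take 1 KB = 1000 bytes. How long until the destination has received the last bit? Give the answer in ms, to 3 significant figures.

42.4 ms

L = 76000 bits.
Transmission delays (L/R per hop): 0.00358491, 0.147002 ms; sum = 0.150587 ms.
Propagation delays (d/s per hop): 41.4973, 0.00692708 ms; sum = 41.5043 ms.
Processing at 1 router(s): 1 × 0.73 ms = 0.73 ms.
End-to-end = 42.4 ms.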